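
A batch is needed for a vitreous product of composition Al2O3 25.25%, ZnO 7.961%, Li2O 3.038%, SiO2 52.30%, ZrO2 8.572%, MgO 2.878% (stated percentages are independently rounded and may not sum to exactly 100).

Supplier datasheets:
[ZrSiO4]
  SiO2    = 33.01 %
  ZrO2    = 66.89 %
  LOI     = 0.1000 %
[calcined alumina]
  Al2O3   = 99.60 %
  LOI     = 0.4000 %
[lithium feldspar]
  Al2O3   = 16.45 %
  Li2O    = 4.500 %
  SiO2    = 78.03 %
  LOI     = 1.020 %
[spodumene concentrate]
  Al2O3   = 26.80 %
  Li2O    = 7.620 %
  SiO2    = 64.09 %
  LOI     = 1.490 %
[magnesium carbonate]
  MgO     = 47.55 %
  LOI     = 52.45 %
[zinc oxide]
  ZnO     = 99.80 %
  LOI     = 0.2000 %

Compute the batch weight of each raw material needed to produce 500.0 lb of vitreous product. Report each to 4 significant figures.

Batch per 500.0 lb vitreous product:
  ZrSiO4: 64.08 lb
  calcined alumina: 71.37 lb
  lithium feldspar: 280.2 lb
  spodumene concentrate: 33.87 lb
  magnesium carbonate: 30.26 lb
  zinc oxide: 39.88 lb
Total batch = 519.7 lb; LOI loss = 19.66 lb; yield = 96.22%

Values along the way are displayed rounded to 4 significant digits across the worked steps — every computation maintains exact precision in all steps — each reported figure carries a single rounding. The derived quantities, including the yield, ignition loss, six oxide percentages, the totals, glass mass, are re-derived using the weight values on 500.0 lb of glass at exact precision, exactly as printed in the question or the answer.
Target oxide masses per 500.0 lb vitreous product:
  Al2O3: 25.25% × 500.0 = 126.2 lb
  ZnO: 7.961% × 500.0 = 39.80 lb
  Li2O: 3.038% × 500.0 = 15.19 lb
  SiO2: 52.30% × 500.0 = 261.5 lb
  ZrO2: 8.572% × 500.0 = 42.86 lb
  MgO: 2.878% × 500.0 = 14.39 lb
Checking each oxide sum on the weights just shown, for the quoted basis mass (sums match the target masses modulo rounding of the values):
  Al2O3: 71.37·0.9960 + 280.2·0.1645 + 33.87·0.2680 = 126.3 lb (target 126.2 lb)
  ZnO: 39.88·0.9980 = 39.80 lb (target 39.80 lb)
  Li2O: 280.2·0.04500 + 33.87·0.07620 = 15.19 lb (target 15.19 lb)
  SiO2: 64.08·0.3301 + 280.2·0.7803 + 33.87·0.6409 = 261.5 lb (target 261.5 lb)
  ZrO2: 64.08·0.6689 = 42.86 lb (target 42.86 lb)
  MgO: 30.26·0.4755 = 14.39 lb (target 14.39 lb)
Glass-mass closure: total batch − LOI = 500.0 lb (oxide target masses add up to 500.0 lb; stated basis 500.0 lb — a pure rounding effect).
Whole-batch sum: Σ batch = 519.7 lb; LOI loss = Σ batch·LOI = 19.66 lb; the yield ratio, glass ÷ batch: 96.22%.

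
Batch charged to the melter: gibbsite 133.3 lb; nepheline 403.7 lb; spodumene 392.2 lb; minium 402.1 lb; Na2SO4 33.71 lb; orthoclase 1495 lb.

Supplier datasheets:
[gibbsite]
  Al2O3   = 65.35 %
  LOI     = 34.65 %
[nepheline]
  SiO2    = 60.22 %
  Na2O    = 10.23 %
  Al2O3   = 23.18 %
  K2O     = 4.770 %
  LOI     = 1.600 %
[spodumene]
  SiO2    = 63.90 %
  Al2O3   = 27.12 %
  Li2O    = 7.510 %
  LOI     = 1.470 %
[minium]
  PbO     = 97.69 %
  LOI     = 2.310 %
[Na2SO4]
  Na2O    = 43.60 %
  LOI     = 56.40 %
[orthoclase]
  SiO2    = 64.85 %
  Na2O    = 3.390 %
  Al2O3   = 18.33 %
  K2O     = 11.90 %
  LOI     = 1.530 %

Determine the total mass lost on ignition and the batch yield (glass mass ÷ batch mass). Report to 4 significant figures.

LOI loss = 109.6 lb; glass = 2750 lb; yield = 96.17%

Exact precision is maintained through every step. Values along the way are displayed with 4-significant-digit rounding as written — each reported result takes just one rounding — all derived quantities are rebuilt from the weighed amounts at 2750 lb of glass in exact precision (the six compositions, totals, ignition loss, net glass mass, the yield) as quoted within the problem or answer text.
LOI of each material in turn:
  gibbsite: 133.3 × 0.3465 = 46.19 lb
  nepheline: 403.7 × 0.01600 = 6.459 lb
  spodumene: 392.2 × 0.01470 = 5.765 lb
  minium: 402.1 × 0.02310 = 9.289 lb
  Na2SO4: 33.71 × 0.5640 = 19.01 lb
  orthoclase: 1495 × 0.01530 = 22.87 lb
Total LOI = 109.6 lb
Glass = batch − LOI = 2860 − 109.6 = 2750 lb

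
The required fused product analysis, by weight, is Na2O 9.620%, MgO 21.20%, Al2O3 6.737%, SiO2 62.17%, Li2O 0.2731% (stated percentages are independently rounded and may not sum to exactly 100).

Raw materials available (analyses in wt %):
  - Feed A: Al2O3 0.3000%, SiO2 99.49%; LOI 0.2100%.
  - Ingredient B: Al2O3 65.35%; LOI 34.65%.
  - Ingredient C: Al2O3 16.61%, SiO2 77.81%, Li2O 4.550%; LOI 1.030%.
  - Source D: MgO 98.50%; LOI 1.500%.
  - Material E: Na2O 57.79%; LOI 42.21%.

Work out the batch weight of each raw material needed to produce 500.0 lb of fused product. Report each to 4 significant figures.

Batch per 500.0 lb fused product:
  Feed A: 289.0 lb
  Ingredient B: 42.59 lb
  Ingredient C: 30.01 lb
  Source D: 107.6 lb
  Material E: 83.23 lb
Total batch = 552.4 lb; LOI loss = 52.42 lb; yield = 90.51%

Intermediates appear (rounded to 4 significant digits) when written out. All internal work keeps full float precision in all steps. Every reported number is rounded once only — all derived quantities, including totals, the yield, net glass mass, ignition loss, five oxide percentages, are recomputed from the batch weights per 500.0 lb of glass at full precision as they appear in question or answer.
Target oxide masses per 500.0 lb fused product:
  Na2O: 9.620% × 500.0 = 48.10 lb
  MgO: 21.20% × 500.0 = 106.0 lb
  Al2O3: 6.737% × 500.0 = 33.68 lb
  SiO2: 62.17% × 500.0 = 310.8 lb
  Li2O: 0.2731% × 500.0 = 1.366 lb
Mass-balance tally per oxide using the reported weights, against the basis in use (every target is met by its sum modulo rounding of the values):
  Na2O: 83.23·0.5779 = 48.10 lb (target 48.10 lb)
  MgO: 107.6·0.9850 = 106.0 lb (target 106.0 lb)
  Al2O3: 289.0·0.003000 + 42.59·0.6535 + 30.01·0.1661 = 33.68 lb (target 33.68 lb)
  SiO2: 289.0·0.9949 + 30.01·0.7781 = 310.9 lb (target 310.8 lb)
  Li2O: 30.01·0.04550 = 1.365 lb (target 1.366 lb)
Consistency of the glass mass: batch total minus LOI = 500.0 lb (summing oxide targets gives 500.0 lb; with the basis standing at 500.0 lb — a pure rounding effect).
Total batch = Σ batch = 552.4 lb; Σ batch·LOI gives LOI loss = 52.42 lb; yield, glass over the total, = 90.51%.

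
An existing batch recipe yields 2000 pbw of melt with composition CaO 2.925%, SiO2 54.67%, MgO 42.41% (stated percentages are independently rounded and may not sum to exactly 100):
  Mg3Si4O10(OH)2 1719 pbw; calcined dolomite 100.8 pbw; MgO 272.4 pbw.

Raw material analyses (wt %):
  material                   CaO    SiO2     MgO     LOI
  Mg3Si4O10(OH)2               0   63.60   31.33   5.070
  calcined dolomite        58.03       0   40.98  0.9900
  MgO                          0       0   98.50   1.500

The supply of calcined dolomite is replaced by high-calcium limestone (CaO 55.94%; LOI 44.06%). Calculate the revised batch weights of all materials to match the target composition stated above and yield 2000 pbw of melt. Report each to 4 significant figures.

Each numeric step maintains exact precision at each step. Mid-chain values appear rounded off to 4 significant figures when written out — each reported figure is rounded only once; derived quantities, which include three oxide percentages, the yield, glass mass, LOI, the totals, are re-derived at exact precision, as quoted within the problem or the answer, from the weighed amounts on 2000 pbw of glass.
The oxide mass targets at 2000 pbw melt:
  CaO: 2.925% × 2000 = 58.50 pbw
  SiO2: 54.67% × 2000 = 1093 pbw
  MgO: 42.41% × 2000 = 848.2 pbw
A balance pass over the oxides, from the weights as reported, under the basis named above (sum by sum, the targets are met net of answer rounding effects):
  CaO: 104.6·0.5594 = 58.51 pbw (target 58.50 pbw)
  SiO2: 1719·0.6360 = 1093 pbw (target 1093 pbw)
  MgO: 1719·0.3133 + 314.3·0.9850 = 848.1 pbw (target 848.2 pbw)
Glass-mass bookkeeping: Σ batch − LOI loss = 2000 pbw (targets for the oxides total 2000 pbw; versus the stated basis of 2000 pbw — a pure rounding effect).
Adding the batch up: Σ batch = 2138 pbw; LOI loss = Σ batch·LOI = 138.0 pbw; yield: glass divided by total = 93.55%.

Revised batch per 2000 pbw melt:
  Mg3Si4O10(OH)2: 1719 pbw
  high-calcium limestone: 104.6 pbw
  MgO: 314.3 pbw
Total batch = 2138 pbw; LOI loss = 138.0 pbw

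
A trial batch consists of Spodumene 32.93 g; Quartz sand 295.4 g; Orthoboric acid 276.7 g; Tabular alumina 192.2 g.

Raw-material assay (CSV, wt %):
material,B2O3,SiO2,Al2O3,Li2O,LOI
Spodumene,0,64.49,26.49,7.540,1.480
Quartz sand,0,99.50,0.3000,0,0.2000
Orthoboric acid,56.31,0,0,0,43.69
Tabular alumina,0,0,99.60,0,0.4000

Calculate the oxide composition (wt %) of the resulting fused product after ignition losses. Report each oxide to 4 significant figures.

Glass mass = 674.5 g (batch 797.2 − LOI 122.7).
Composition: B2O3 23.10%, SiO2 46.73%, Al2O3 29.81%, Li2O 0.3681%

The working math carries exact precision through every step. The intermediate values are shown (rounded to four significant figures) alongside each step — a single rounding finalizes every reported figure. The derived quantities (totals, four oxide percentages, the yield, LOI, net glass mass) are computed in full float precision starting from the weights per 674.5 g of glass, as written in either problem or answer.
Oxide masses out of the charge:
  B2O3: 276.7·0.5631 = 155.8 g
  SiO2: 32.93·0.6449 + 295.4·0.9950 = 315.2 g
  Al2O3: 32.93·0.2649 + 295.4·0.003000 + 192.2·0.9960 = 201.0 g
  Li2O: 32.93·0.07540 = 2.483 g
LOI: 32.93·0.01480 + 295.4·0.002000 + 276.7·0.4369 + 192.2·0.004000 = 122.7 g
Glass = total batch minus LOI = 797.2 − 122.7 = 674.5 g (= Σ oxide masses)
wt %: oxide over glass, times 100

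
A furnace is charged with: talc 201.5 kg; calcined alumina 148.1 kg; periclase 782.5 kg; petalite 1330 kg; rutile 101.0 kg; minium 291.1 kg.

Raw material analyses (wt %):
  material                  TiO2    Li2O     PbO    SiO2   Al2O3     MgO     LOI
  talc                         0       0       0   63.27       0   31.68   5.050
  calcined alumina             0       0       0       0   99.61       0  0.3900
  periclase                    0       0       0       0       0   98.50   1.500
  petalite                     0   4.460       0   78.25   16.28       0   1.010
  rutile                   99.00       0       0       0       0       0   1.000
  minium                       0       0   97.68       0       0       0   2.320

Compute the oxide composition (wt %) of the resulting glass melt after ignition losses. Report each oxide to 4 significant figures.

Glass mass = 2811 kg (batch 2854 − LOI 43.69).
Composition: TiO2 3.558%, Li2O 2.111%, PbO 10.12%, SiO2 41.57%, Al2O3 12.95%, MgO 29.70%

The working math maintains full float precision from first step to last — the intermediate values appear (rounded to four significant figures) when written out — each reported value takes a single rounding — all derived quantities are carried at full float precision (the yield, totals, LOI, the six compositions, net glass mass) from the batch weights on 2811 kg of glass exactly as printed in either problem or answer.
Delivered oxide masses:
  TiO2: 101.0·0.9900 = 99.99 kg
  Li2O: 1330·0.04460 = 59.32 kg
  PbO: 291.1·0.9768 = 284.3 kg
  SiO2: 201.5·0.6327 + 1330·0.7825 = 1168 kg
  Al2O3: 148.1·0.9961 + 1330·0.1628 = 364.0 kg
  MgO: 201.5·0.3168 + 782.5·0.9850 = 834.6 kg
LOI: 201.5·0.05050 + 148.1·0.003900 + 782.5·0.01500 + 1330·0.01010 + 101.0·0.01000 + 291.1·0.02320 = 43.69 kg
Resulting glass, batch − LOI: 2854 − 43.69 = 2811 kg (= Σ oxide masses)
wt % = oxide mass / glass mass × 100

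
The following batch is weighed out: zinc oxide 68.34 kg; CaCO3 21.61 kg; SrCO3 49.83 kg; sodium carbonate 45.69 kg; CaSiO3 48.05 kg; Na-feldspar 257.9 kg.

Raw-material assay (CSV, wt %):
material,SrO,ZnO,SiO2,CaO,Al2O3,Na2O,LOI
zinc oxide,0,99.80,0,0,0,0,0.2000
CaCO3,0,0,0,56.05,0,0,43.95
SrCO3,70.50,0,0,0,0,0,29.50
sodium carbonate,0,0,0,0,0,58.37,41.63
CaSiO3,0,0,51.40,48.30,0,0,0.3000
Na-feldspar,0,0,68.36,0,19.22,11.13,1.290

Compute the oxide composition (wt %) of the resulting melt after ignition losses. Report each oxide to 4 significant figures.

Glass mass = 444.6 kg (batch 491.4 − LOI 46.83).
Composition: SrO 7.902%, ZnO 15.34%, SiO2 45.21%, CaO 7.944%, Al2O3 11.15%, Na2O 12.45%

All arithmetic holds full float precision from first step to last. Values along the way are shown (rounded to 4 significant digits) between the steps; every reported number includes exactly one rounding; derived quantities, which include ignition loss, the six compositions, yield, totals, glass mass, are rebuilt at full float precision, as set out in question or answer, starting from the weights for 444.6 kg of glass.
Oxide masses out of the charge:
  SrO: 49.83·0.7050 = 35.13 kg
  ZnO: 68.34·0.9980 = 68.20 kg
  SiO2: 48.05·0.5140 + 257.9·0.6836 = 201.0 kg
  CaO: 21.61·0.5605 + 48.05·0.4830 = 35.32 kg
  Al2O3: 257.9·0.1922 = 49.57 kg
  Na2O: 45.69·0.5837 + 257.9·0.1113 = 55.37 kg
LOI: 68.34·0.002000 + 21.61·0.4395 + 49.83·0.2950 + 45.69·0.4163 + 48.05·0.003000 + 257.9·0.01290 = 46.83 kg
Glass = total batch minus LOI = 491.4 − 46.83 = 444.6 kg (matching Σ of the oxides)
each wt % is 100 × oxide ÷ glass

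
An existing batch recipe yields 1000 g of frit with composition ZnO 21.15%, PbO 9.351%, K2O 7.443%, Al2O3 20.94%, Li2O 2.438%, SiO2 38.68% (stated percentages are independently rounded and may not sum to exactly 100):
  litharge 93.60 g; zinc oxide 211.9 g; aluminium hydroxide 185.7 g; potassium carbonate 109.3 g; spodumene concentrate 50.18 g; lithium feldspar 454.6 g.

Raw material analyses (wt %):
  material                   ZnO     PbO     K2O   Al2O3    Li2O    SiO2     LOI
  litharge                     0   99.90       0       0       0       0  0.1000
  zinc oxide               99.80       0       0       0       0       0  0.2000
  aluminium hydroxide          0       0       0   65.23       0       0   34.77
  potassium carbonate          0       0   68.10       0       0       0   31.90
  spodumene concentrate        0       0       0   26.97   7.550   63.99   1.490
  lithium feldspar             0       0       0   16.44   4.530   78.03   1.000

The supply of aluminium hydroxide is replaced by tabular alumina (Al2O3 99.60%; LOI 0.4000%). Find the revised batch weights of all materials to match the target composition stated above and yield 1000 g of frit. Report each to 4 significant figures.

Every computation holds exact precision at each step. Working values are printed with 4-significant-digit rounding on the page; every reported result is rounded only once — all derived quantities, including six oxide percentages, ignition loss, yield, totals, net glass mass, are computed from the batch weights on 1000 g of glass in full precision, as written in the problem or the answer.
Oxide-by-oxide targets in 1000 g frit:
  ZnO: 21.15% × 1000 = 211.5 g
  PbO: 9.351% × 1000 = 93.51 g
  K2O: 7.443% × 1000 = 74.43 g
  Al2O3: 20.94% × 1000 = 209.4 g
  Li2O: 2.438% × 1000 = 24.38 g
  SiO2: 38.68% × 1000 = 386.8 g
Checking each oxide sum per the reported batch figures, per the basis as stated (oxide sums agree with the targets given rounding of the digits):
  ZnO: 211.9·0.9980 = 211.5 g (target 211.5 g)
  PbO: 93.60·0.9990 = 93.51 g (target 93.51 g)
  K2O: 109.3·0.6810 = 74.43 g (target 74.43 g)
  Al2O3: 121.6·0.9960 + 50.18·0.2697 + 454.6·0.1644 = 209.4 g (target 209.4 g)
  Li2O: 50.18·0.07550 + 454.6·0.04530 = 24.38 g (target 24.38 g)
  SiO2: 50.18·0.6399 + 454.6·0.7803 = 386.8 g (target 386.8 g)
Mass balance on the glass: total charge less LOI = 1000 g (targets for the oxides total 1000 g; against the stated basis, 1000 g — any gap is answer rounding).
Adding the batch up: Σ batch = 1041 g; the LOI term Σ batch·LOI equals 41.16 g; the yield ratio, glass ÷ batch: 96.05%.

Revised batch per 1000 g frit:
  litharge: 93.60 g
  zinc oxide: 211.9 g
  tabular alumina: 121.6 g
  potassium carbonate: 109.3 g
  spodumene concentrate: 50.18 g
  lithium feldspar: 454.6 g
Total batch = 1041 g; LOI loss = 41.16 g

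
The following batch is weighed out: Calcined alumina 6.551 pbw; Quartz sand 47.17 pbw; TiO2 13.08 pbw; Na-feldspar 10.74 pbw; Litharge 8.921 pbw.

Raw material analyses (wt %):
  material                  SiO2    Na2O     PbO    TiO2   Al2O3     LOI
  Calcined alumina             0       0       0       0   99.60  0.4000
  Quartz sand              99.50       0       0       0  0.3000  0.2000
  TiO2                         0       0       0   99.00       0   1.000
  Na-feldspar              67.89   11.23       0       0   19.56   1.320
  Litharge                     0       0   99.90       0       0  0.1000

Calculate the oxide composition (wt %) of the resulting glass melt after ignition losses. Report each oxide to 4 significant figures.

Glass mass = 86.06 pbw (batch 86.46 − LOI 0.4020).
Composition: SiO2 63.01%, Na2O 1.401%, PbO 10.36%, TiO2 15.05%, Al2O3 10.19%

In-progress results are displayed with 4-significant-digit rounding as written. The whole derivation carries full float precision through every step — a single rounding finalizes each reported figure; all derived quantities are re-derived in full float precision (the five compositions, ignition loss, net glass mass, the yield, totals) from the weighed amounts per 86.06 pbw of glass, precisely as stated by problem or answer.
Oxide-by-oxide delivered mass:
  SiO2: 47.17·0.9950 + 10.74·0.6789 = 54.23 pbw
  Na2O: 10.74·0.1123 = 1.206 pbw
  PbO: 8.921·0.9990 = 8.912 pbw
  TiO2: 13.08·0.9900 = 12.95 pbw
  Al2O3: 6.551·0.9960 + 47.17·0.003000 + 10.74·0.1956 = 8.767 pbw
LOI: 6.551·0.004000 + 47.17·0.002000 + 13.08·0.01000 + 10.74·0.01320 + 8.921·0.001000 = 0.4020 pbw
Glass mass = batch − LOI = 86.46 − 0.4020 = 86.06 pbw (= the summed oxide contributions)
wt % = 100 × oxide mass / glass mass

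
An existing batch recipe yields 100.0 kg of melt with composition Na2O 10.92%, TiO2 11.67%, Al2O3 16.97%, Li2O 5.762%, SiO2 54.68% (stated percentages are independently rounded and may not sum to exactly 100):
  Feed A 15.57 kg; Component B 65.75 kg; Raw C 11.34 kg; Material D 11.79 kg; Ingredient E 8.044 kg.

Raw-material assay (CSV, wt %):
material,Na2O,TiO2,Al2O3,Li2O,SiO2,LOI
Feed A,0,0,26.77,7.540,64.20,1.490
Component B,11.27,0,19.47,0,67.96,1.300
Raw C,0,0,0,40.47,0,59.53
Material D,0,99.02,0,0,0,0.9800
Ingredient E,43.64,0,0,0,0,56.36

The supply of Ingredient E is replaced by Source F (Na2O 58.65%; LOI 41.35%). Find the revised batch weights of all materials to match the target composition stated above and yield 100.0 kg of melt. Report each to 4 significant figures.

Revised batch per 100.0 kg melt:
  Feed A: 15.57 kg
  Component B: 65.75 kg
  Raw C: 11.34 kg
  Material D: 11.79 kg
  Source F: 5.985 kg
Total batch = 110.4 kg; LOI loss = 10.43 kg

The intermediate values appear with 4-significant-figure rounding alongside each step — every computation runs at exact precision through the solve — a single rounding finalizes each reported number; the derived quantities, which include net glass mass, five oxide percentages, LOI, the totals, yield, are carried in exact precision, exactly as printed in the problem or answer text, starting from the weights on 100.0 kg of glass.
Target oxide masses per 100.0 kg melt:
  Na2O: 10.92% × 100.0 = 10.92 kg
  TiO2: 11.67% × 100.0 = 11.67 kg
  Al2O3: 16.97% × 100.0 = 16.97 kg
  Li2O: 5.762% × 100.0 = 5.762 kg
  SiO2: 54.68% × 100.0 = 54.68 kg
Verifying the oxide balance given the weights on record, versus the basis set out (each sum matches its target mass net of answer rounding effects):
  Na2O: 65.75·0.1127 + 5.985·0.5865 = 10.92 kg (target 10.92 kg)
  TiO2: 11.79·0.9902 = 11.67 kg (target 11.67 kg)
  Al2O3: 15.57·0.2677 + 65.75·0.1947 = 16.97 kg (target 16.97 kg)
  Li2O: 15.57·0.07540 + 11.34·0.4047 = 5.763 kg (target 5.762 kg)
  SiO2: 15.57·0.6420 + 65.75·0.6796 = 54.68 kg (target 54.68 kg)
Auditing the glass mass value: whole batch net of LOI = 100.0 kg (per-oxide target masses sum to 100.0 kg; stated basis 100.0 kg — differing by rounding only).
Batch total: Σ batch = 110.4 kg; Σ batch·LOI gives LOI loss = 10.43 kg; glass ÷ batch gives a yield of 90.56%.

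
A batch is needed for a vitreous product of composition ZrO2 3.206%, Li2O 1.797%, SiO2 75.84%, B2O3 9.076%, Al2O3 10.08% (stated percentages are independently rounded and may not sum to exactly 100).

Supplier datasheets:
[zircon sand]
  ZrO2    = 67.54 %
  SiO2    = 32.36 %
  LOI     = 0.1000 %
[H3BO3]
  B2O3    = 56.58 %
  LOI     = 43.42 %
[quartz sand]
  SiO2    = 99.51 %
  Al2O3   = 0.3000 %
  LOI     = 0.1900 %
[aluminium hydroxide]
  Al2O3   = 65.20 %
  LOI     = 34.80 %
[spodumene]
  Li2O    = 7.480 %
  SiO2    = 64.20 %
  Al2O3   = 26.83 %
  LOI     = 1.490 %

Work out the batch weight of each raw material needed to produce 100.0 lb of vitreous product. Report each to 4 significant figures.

Batch per 100.0 lb vitreous product:
  zircon sand: 4.747 lb
  H3BO3: 16.04 lb
  quartz sand: 59.17 lb
  aluminium hydroxide: 5.302 lb
  spodumene: 24.02 lb
Total batch = 109.3 lb; LOI loss = 9.285 lb; yield = 91.50%

Every computation maintains exact precision at every stage; rounding to four significant figures governs each in-between result as displayed; every reported result is rounded exactly once; the derived quantities, which include ignition loss, the five compositions, totals, the yield, glass mass, are computed at full precision, as given in either problem or answer, from the weighed amounts on 100.0 lb of glass.
Oxide mass targets, per 100.0 lb vitreous product:
  ZrO2: 3.206% × 100.0 = 3.206 lb
  Li2O: 1.797% × 100.0 = 1.797 lb
  SiO2: 75.84% × 100.0 = 75.84 lb
  B2O3: 9.076% × 100.0 = 9.076 lb
  Al2O3: 10.08% × 100.0 = 10.08 lb
Checking each oxide sum applying the batch weights above, under the basis named above (sum by sum, the targets are met given rounding of the digits):
  ZrO2: 4.747·0.6754 = 3.206 lb (target 3.206 lb)
  Li2O: 24.02·0.07480 = 1.797 lb (target 1.797 lb)
  SiO2: 4.747·0.3236 + 59.17·0.9951 + 24.02·0.6420 = 75.84 lb (target 75.84 lb)
  B2O3: 16.04·0.5658 = 9.075 lb (target 9.076 lb)
  Al2O3: 59.17·0.003000 + 5.302·0.6520 + 24.02·0.2683 = 10.08 lb (target 10.08 lb)
Auditing the glass mass value: total batch − LOI = 99.99 lb (targets for the oxides total 100.0 lb; stated basis 100.0 lb — a pure rounding effect).
Summing the batch: Σ batch = 109.3 lb; loss to ignition Σ batch·LOI = 9.285 lb; yield: glass divided by total = 91.50%.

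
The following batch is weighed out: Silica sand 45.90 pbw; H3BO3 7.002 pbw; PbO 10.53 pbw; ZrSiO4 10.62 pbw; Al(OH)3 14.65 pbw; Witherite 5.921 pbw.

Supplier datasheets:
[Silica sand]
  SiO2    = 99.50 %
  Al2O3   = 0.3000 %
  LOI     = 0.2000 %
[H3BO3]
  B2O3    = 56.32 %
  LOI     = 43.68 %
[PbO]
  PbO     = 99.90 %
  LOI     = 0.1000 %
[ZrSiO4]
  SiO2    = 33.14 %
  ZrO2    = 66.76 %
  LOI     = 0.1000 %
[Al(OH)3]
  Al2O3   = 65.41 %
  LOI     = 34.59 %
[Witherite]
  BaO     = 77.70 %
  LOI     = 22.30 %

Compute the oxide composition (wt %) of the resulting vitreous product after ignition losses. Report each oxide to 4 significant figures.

Working values are shown rounded to 4 significant figures between the steps. All internal work holds full precision end to end; exactly one rounding is applied to each reported number. Derived quantities, which include six oxide percentages, glass mass, LOI, the yield, the totals, are recomputed at full precision, as written in the problem or answer text, from the weighed amounts at 85.06 pbw of glass.
Delivered oxide masses:
  SiO2: 45.90·0.9950 + 10.62·0.3314 = 49.19 pbw
  BaO: 5.921·0.7770 = 4.601 pbw
  Al2O3: 45.90·0.003000 + 14.65·0.6541 = 9.720 pbw
  PbO: 10.53·0.9990 = 10.52 pbw
  ZrO2: 10.62·0.6676 = 7.090 pbw
  B2O3: 7.002·0.5632 = 3.944 pbw
LOI: 45.90·0.002000 + 7.002·0.4368 + 10.53·0.001000 + 10.62·0.001000 + 14.65·0.3459 + 5.921·0.2230 = 9.559 pbw
Glass = total batch minus LOI = 94.62 − 9.559 = 85.06 pbw (equal to the oxide-mass sum)
percent by weight: oxide/glass ×100

Glass mass = 85.06 pbw (batch 94.62 − LOI 9.559).
Composition: SiO2 57.83%, BaO 5.408%, Al2O3 11.43%, PbO 12.37%, ZrO2 8.335%, B2O3 4.636%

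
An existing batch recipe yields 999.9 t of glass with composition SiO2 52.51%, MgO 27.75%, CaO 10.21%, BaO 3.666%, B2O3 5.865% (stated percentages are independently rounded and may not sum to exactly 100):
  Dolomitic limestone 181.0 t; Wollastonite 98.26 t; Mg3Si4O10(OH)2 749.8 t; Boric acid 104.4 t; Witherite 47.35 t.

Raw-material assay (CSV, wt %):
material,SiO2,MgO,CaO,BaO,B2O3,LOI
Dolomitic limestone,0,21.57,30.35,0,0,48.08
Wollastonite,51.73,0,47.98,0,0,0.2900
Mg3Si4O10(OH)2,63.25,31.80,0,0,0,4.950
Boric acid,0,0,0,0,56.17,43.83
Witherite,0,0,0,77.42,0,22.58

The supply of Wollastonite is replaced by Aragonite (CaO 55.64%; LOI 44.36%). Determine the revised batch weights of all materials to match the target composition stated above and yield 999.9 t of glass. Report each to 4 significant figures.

Revised batch per 999.9 t glass:
  Dolomitic limestone: 62.57 t
  Aragonite: 149.4 t
  Mg3Si4O10(OH)2: 830.1 t
  Boric acid: 104.4 t
  Witherite: 47.35 t
Total batch = 1194 t; LOI loss = 193.9 t

Each numeric step keeps exact precision in all steps — the intermediate values are printed (rounded to four significant digits) in the working; exactly one rounding lands on each reported result; derived quantities are rebuilt using the weight values on 999.9 t of glass at full float precision (five oxide percentages, yield, net glass mass, the totals, ignition loss), as written in the problem or answer text.
The oxide mass targets at 999.9 t glass:
  SiO2: 52.51% × 999.9 = 525.0 t
  MgO: 27.75% × 999.9 = 277.5 t
  CaO: 10.21% × 999.9 = 102.1 t
  BaO: 3.666% × 999.9 = 36.66 t
  B2O3: 5.865% × 999.9 = 58.64 t
Verifying the oxide balance applying the batch weights above, against the basis in use (each sum matches its target mass within answer rounding):
  SiO2: 830.1·0.6325 = 525.0 t (target 525.0 t)
  MgO: 62.57·0.2157 + 830.1·0.3180 = 277.5 t (target 277.5 t)
  CaO: 62.57·0.3035 + 149.4·0.5564 = 102.1 t (target 102.1 t)
  BaO: 47.35·0.7742 = 36.66 t (target 36.66 t)
  B2O3: 104.4·0.5617 = 58.64 t (target 58.64 t)
Auditing the glass mass value: the batch minus its LOI: 999.9 t (targets for the oxides total 999.9 t; stated basis 999.9 t — rounding explains the deltas).
Adding the batch up: Σ batch = 1194 t; the LOI term Σ batch·LOI equals 193.9 t; the yield ratio, glass ÷ batch: 83.76%.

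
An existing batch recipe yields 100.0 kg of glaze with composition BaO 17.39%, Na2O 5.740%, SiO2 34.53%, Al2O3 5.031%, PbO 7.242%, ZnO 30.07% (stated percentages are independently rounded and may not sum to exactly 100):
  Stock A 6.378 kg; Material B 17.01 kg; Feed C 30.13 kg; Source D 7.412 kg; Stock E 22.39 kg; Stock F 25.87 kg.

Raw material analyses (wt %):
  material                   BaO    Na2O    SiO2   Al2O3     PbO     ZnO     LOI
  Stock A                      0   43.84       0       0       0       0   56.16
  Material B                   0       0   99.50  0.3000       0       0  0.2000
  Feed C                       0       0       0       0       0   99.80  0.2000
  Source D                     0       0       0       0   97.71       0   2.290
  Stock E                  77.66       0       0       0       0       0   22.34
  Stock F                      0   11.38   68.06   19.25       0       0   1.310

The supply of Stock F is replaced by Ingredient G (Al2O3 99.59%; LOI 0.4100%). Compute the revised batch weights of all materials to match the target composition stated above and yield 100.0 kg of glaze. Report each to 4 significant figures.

The working math maintains exact precision through every step. Mid-chain values are displayed, rounded to four significant digits, between the steps. Every reported figure is rounded a single time — all derived quantities (the totals, the six compositions, net glass mass, yield, LOI) are rebuilt using the weight values on 100.0 kg of glass at full float precision, precisely as stated by either problem or answer.
Oxide-by-oxide targets in 100.0 kg glaze:
  BaO: 17.39% × 100.0 = 17.39 kg
  Na2O: 5.740% × 100.0 = 5.740 kg
  SiO2: 34.53% × 100.0 = 34.53 kg
  Al2O3: 5.031% × 100.0 = 5.031 kg
  PbO: 7.242% × 100.0 = 7.242 kg
  ZnO: 30.07% × 100.0 = 30.07 kg
Per-oxide balance check per the reported batch figures, for the quoted basis mass (summed amounts equal target values modulo rounding of the values):
  BaO: 22.39·0.7766 = 17.39 kg (target 17.39 kg)
  Na2O: 13.09·0.4384 = 5.739 kg (target 5.740 kg)
  SiO2: 34.70·0.9950 = 34.53 kg (target 34.53 kg)
  Al2O3: 34.70·0.003000 + 4.947·0.9959 = 5.031 kg (target 5.031 kg)
  PbO: 7.412·0.9771 = 7.242 kg (target 7.242 kg)
  ZnO: 30.13·0.9980 = 30.07 kg (target 30.07 kg)
Consistency of the glass mass: the batch minus its LOI: 100.0 kg (targets for the oxides total 100.0 kg; with the basis standing at 100.0 kg — differing by rounding only).
Summing the batch: Σ batch = 112.7 kg; the LOI term Σ batch·LOI equals 12.67 kg; as yield: glass ÷ batch → 88.75%.

Revised batch per 100.0 kg glaze:
  Stock A: 13.09 kg
  Material B: 34.70 kg
  Feed C: 30.13 kg
  Source D: 7.412 kg
  Stock E: 22.39 kg
  Ingredient G: 4.947 kg
Total batch = 112.7 kg; LOI loss = 12.67 kg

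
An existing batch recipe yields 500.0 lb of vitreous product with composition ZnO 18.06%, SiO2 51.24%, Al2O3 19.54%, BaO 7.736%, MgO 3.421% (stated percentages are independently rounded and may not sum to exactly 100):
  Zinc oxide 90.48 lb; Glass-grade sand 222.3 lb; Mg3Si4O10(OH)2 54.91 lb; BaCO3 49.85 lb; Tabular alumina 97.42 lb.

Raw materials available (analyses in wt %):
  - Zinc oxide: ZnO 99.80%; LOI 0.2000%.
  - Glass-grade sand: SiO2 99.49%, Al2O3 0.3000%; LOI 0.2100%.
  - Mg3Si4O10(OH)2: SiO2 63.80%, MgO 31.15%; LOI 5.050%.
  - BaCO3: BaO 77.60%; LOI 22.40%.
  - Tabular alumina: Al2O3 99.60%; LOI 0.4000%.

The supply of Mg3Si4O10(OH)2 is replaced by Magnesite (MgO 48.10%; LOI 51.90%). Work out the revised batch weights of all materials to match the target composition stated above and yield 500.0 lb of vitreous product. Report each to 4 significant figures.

Revised batch per 500.0 lb vitreous product:
  Zinc oxide: 90.48 lb
  Glass-grade sand: 257.5 lb
  Magnesite: 35.56 lb
  BaCO3: 49.85 lb
  Tabular alumina: 97.32 lb
Total batch = 530.7 lb; LOI loss = 30.73 lb

Mid-chain values appear, rounded to 4 significant digits, alongside each step; full float precision is kept at every stage. Each reported result sees exactly one rounding — the derived quantities, which include yield, five oxide percentages, net glass mass, LOI, the totals, are recomputed at full precision, as set out in the problem or the answer, from the weighed amounts on 500.0 lb of glass.
Target oxide masses per 500.0 lb vitreous product:
  ZnO: 18.06% × 500.0 = 90.30 lb
  SiO2: 51.24% × 500.0 = 256.2 lb
  Al2O3: 19.54% × 500.0 = 97.70 lb
  BaO: 7.736% × 500.0 = 38.68 lb
  MgO: 3.421% × 500.0 = 17.10 lb
Mass-balance tally per oxide working from each reported weight, under the basis named above (sum by sum, the targets are met given rounding of the digits):
  ZnO: 90.48·0.9980 = 90.30 lb (target 90.30 lb)
  SiO2: 257.5·0.9949 = 256.2 lb (target 256.2 lb)
  Al2O3: 257.5·0.003000 + 97.32·0.9960 = 97.70 lb (target 97.70 lb)
  BaO: 49.85·0.7760 = 38.68 lb (target 38.68 lb)
  MgO: 35.56·0.4810 = 17.10 lb (target 17.10 lb)
Glass-mass closure: Σ batch − LOI loss = 500.0 lb (targets for the oxides total 500.0 lb; the stated basis being 500.0 lb — a pure rounding effect).
Summing the batch: Σ batch = 530.7 lb; ignition loss, Σ(batch × LOI) = 30.73 lb; as yield: glass ÷ batch → 94.21%.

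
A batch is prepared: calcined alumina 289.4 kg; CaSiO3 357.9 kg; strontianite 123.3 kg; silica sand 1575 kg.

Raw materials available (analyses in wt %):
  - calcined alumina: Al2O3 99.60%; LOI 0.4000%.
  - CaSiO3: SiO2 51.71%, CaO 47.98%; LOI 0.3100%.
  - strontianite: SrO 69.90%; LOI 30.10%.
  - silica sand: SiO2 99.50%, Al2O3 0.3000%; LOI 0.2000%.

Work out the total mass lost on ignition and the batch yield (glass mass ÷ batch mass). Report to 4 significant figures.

LOI loss = 42.53 kg; glass = 2303 kg; yield = 98.19%

Exact precision is held from start to finish — working values are shown rounded to four significant figures alongside each step. Every reported value takes exactly one rounding; all derived quantities are rebuilt in full precision (ignition loss, the totals, the yield, the four compositions, glass mass) from the batch weights on 2303 kg of glass exactly as printed in the problem or the answer.
Each material's LOI contribution:
  calcined alumina: 289.4 × 0.004000 = 1.158 kg
  CaSiO3: 357.9 × 0.003100 = 1.109 kg
  strontianite: 123.3 × 0.3010 = 37.11 kg
  silica sand: 1575 × 0.002000 = 3.150 kg
Total LOI = 42.53 kg
Glass = batch − LOI = 2346 − 42.53 = 2303 kg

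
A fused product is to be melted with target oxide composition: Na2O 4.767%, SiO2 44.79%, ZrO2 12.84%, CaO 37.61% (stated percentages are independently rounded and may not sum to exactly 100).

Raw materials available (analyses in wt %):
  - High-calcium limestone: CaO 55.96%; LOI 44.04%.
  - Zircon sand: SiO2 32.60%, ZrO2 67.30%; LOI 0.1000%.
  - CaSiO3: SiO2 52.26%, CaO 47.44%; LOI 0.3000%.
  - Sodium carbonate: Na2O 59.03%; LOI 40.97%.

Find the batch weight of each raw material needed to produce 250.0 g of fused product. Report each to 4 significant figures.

Batch per 250.0 g fused product:
  High-calcium limestone: 11.60 g
  Zircon sand: 47.70 g
  CaSiO3: 184.5 g
  Sodium carbonate: 20.19 g
Total batch = 264.0 g; LOI loss = 13.98 g; yield = 94.70%

Full float precision is maintained end to end. Intermediates appear rounded to 4 significant digits. Every reported value carries a single rounding — all derived quantities (glass mass, totals, LOI, yield, the four compositions) are rebuilt from the weighed amounts per 250.0 g of glass at exact precision, as quoted within problem or answer.
Per-oxide target masses for 250.0 g fused product:
  Na2O: 4.767% × 250.0 = 11.92 g
  SiO2: 44.79% × 250.0 = 112.0 g
  ZrO2: 12.84% × 250.0 = 32.10 g
  CaO: 37.61% × 250.0 = 94.02 g
Checking each oxide sum using the reported weights, per the basis as stated (each sum matches its target mass within answer rounding):
  Na2O: 20.19·0.5903 = 11.92 g (target 11.92 g)
  SiO2: 47.70·0.3260 + 184.5·0.5226 = 112.0 g (target 112.0 g)
  ZrO2: 47.70·0.6730 = 32.10 g (target 32.10 g)
  CaO: 11.60·0.5596 + 184.5·0.4744 = 94.02 g (target 94.02 g)
Mass balance on the glass: whole batch net of LOI = 250.0 g (the targets, summed, come to 250.0 g; versus the stated basis of 250.0 g — differing by rounding only).
Batch grand total — Σ batch = 264.0 g; loss to ignition Σ batch·LOI = 13.98 g; glass ÷ batch gives a yield of 94.70%.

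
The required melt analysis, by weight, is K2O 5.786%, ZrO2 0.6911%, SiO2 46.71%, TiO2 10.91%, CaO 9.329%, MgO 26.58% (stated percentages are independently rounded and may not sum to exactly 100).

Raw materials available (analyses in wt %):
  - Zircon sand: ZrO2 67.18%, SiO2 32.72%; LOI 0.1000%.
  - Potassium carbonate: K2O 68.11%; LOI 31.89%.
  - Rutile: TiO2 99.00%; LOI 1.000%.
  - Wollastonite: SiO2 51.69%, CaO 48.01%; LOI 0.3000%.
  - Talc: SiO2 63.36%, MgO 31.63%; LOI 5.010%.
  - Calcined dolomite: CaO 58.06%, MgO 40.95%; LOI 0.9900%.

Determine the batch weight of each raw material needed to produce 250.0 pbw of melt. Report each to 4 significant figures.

Batch per 250.0 pbw melt:
  Zircon sand: 2.572 pbw
  Potassium carbonate: 21.24 pbw
  Rutile: 27.55 pbw
  Wollastonite: 13.20 pbw
  Talc: 172.2 pbw
  Calcined dolomite: 29.26 pbw
Total batch = 266.0 pbw; LOI loss = 16.01 pbw; yield = 93.98%

In-progress results are displayed (rounded to 4 significant digits) within the worked lines — each numeric step holds exact precision in every operation. Every reported value takes a single rounding. All derived quantities are re-derived at full float precision (net glass mass, the yield, the totals, the six compositions, ignition loss) from the batch weights for 250.0 pbw of glass, as quoted within the problem or answer text.
Target masses of each oxide per 250.0 pbw melt:
  K2O: 5.786% × 250.0 = 14.46 pbw
  ZrO2: 0.6911% × 250.0 = 1.728 pbw
  SiO2: 46.71% × 250.0 = 116.8 pbw
  TiO2: 10.91% × 250.0 = 27.28 pbw
  CaO: 9.329% × 250.0 = 23.32 pbw
  MgO: 26.58% × 250.0 = 66.45 pbw
Verifying the oxide balance working from each reported weight, on the stated basis (delivered sums recover each target net of answer rounding effects):
  K2O: 21.24·0.6811 = 14.47 pbw (target 14.46 pbw)
  ZrO2: 2.572·0.6718 = 1.728 pbw (target 1.728 pbw)
  SiO2: 2.572·0.3272 + 13.20·0.5169 + 172.2·0.6336 = 116.8 pbw (target 116.8 pbw)
  TiO2: 27.55·0.9900 = 27.27 pbw (target 27.28 pbw)
  CaO: 13.20·0.4801 + 29.26·0.5806 = 23.33 pbw (target 23.32 pbw)
  MgO: 172.2·0.3163 + 29.26·0.4095 = 66.45 pbw (target 66.45 pbw)
Glass-mass sanity pass: Σ batch − LOI loss = 250.0 pbw (per-oxide target masses sum to 250.0 pbw; versus the stated basis of 250.0 pbw — a pure rounding effect).
Batch total: Σ batch = 266.0 pbw; LOI removed, Σ of batch·LOI: 16.01 pbw; the yield ratio, glass ÷ batch: 93.98%.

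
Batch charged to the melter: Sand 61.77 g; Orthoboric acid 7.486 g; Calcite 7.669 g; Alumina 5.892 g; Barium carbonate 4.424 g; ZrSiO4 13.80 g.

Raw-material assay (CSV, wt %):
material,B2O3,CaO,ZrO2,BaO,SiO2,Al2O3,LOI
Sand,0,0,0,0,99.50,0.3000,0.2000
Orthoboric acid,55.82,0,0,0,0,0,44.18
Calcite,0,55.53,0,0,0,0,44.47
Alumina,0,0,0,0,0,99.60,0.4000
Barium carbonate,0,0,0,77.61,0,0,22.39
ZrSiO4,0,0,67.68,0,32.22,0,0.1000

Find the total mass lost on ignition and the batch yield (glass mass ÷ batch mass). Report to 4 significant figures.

Values along the way are shown (rounded to four significant figures) in the working; all internal work runs at full precision in all steps — every reported number is rounded just once; derived quantities (net glass mass, the totals, the yield, the six compositions, LOI) are recomputed at full float precision using the weight values at 93.17 g of glass, as written in the problem or answer text.
Material-by-material LOI:
  Sand: 61.77 × 0.002000 = 0.1235 g
  Orthoboric acid: 7.486 × 0.4418 = 3.307 g
  Calcite: 7.669 × 0.4447 = 3.410 g
  Alumina: 5.892 × 0.004000 = 0.02357 g
  Barium carbonate: 4.424 × 0.2239 = 0.9905 g
  ZrSiO4: 13.80 × 0.001000 = 0.01380 g
Total LOI = 7.869 g
Glass = batch − LOI = 101.0 − 7.869 = 93.17 g

LOI loss = 7.869 g; glass = 93.17 g; yield = 92.21%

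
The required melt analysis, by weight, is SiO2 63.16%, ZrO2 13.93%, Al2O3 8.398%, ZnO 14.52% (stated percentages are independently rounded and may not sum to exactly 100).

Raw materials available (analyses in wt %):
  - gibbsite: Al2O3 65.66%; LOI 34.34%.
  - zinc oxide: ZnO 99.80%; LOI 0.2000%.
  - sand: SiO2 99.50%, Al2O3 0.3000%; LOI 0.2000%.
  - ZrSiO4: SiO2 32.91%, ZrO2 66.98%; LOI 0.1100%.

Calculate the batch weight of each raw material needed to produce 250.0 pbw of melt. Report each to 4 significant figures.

Batch per 250.0 pbw melt:
  gibbsite: 31.33 pbw
  zinc oxide: 36.37 pbw
  sand: 141.5 pbw
  ZrSiO4: 51.99 pbw
Total batch = 261.2 pbw; LOI loss = 11.17 pbw; yield = 95.72%

Intermediates are rounded off to 4 significant digits when displayed. All internal work holds full precision in all steps. A single rounding yields every reported number. Derived quantities, which include net glass mass, ignition loss, the totals, the yield, four oxide percentages, are recomputed at full precision, as set out in the problem or answer text, from the weighed amounts per 250.0 pbw of glass.
Target oxide masses per 250.0 pbw melt:
  SiO2: 63.16% × 250.0 = 157.9 pbw
  ZrO2: 13.93% × 250.0 = 34.83 pbw
  Al2O3: 8.398% × 250.0 = 21.00 pbw
  ZnO: 14.52% × 250.0 = 36.30 pbw
Mass-balance tally per oxide using the reported weights, relative to the basis at hand (every target is met by its sum exact up to rounding of places):
  SiO2: 141.5·0.9950 + 51.99·0.3291 = 157.9 pbw (target 157.9 pbw)
  ZrO2: 51.99·0.6698 = 34.82 pbw (target 34.83 pbw)
  Al2O3: 31.33·0.6566 + 141.5·0.003000 = 21.00 pbw (target 21.00 pbw)
  ZnO: 36.37·0.9980 = 36.30 pbw (target 36.30 pbw)
Glass mass check: net batch after ignition = 250.0 pbw (oxide target masses add up to 250.0 pbw; against the stated basis, 250.0 pbw — differing by rounding only).
Summing the batch: Σ batch = 261.2 pbw; ignition loss, Σ(batch × LOI) = 11.17 pbw; the yield ratio, glass ÷ batch: 95.72%.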